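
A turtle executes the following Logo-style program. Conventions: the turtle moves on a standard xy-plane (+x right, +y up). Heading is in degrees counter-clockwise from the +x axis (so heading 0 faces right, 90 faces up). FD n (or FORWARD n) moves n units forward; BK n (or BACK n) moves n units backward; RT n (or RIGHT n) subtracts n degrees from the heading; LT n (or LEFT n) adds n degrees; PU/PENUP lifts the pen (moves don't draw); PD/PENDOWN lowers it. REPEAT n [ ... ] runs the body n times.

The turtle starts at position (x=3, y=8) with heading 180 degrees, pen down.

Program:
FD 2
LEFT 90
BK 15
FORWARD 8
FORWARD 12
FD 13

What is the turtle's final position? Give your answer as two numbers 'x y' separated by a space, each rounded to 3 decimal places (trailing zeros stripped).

Answer: 1 -10

Derivation:
Executing turtle program step by step:
Start: pos=(3,8), heading=180, pen down
FD 2: (3,8) -> (1,8) [heading=180, draw]
LT 90: heading 180 -> 270
BK 15: (1,8) -> (1,23) [heading=270, draw]
FD 8: (1,23) -> (1,15) [heading=270, draw]
FD 12: (1,15) -> (1,3) [heading=270, draw]
FD 13: (1,3) -> (1,-10) [heading=270, draw]
Final: pos=(1,-10), heading=270, 5 segment(s) drawn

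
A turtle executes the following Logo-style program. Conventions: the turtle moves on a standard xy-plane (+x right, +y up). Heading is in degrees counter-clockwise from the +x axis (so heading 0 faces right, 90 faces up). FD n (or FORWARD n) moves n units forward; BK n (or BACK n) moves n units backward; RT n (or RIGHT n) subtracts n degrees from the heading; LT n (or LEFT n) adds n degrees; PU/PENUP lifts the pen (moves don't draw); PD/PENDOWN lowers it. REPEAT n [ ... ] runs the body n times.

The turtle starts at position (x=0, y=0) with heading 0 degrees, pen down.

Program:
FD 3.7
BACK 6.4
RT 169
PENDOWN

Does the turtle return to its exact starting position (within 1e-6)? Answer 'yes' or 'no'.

Executing turtle program step by step:
Start: pos=(0,0), heading=0, pen down
FD 3.7: (0,0) -> (3.7,0) [heading=0, draw]
BK 6.4: (3.7,0) -> (-2.7,0) [heading=0, draw]
RT 169: heading 0 -> 191
PD: pen down
Final: pos=(-2.7,0), heading=191, 2 segment(s) drawn

Start position: (0, 0)
Final position: (-2.7, 0)
Distance = 2.7; >= 1e-6 -> NOT closed

Answer: no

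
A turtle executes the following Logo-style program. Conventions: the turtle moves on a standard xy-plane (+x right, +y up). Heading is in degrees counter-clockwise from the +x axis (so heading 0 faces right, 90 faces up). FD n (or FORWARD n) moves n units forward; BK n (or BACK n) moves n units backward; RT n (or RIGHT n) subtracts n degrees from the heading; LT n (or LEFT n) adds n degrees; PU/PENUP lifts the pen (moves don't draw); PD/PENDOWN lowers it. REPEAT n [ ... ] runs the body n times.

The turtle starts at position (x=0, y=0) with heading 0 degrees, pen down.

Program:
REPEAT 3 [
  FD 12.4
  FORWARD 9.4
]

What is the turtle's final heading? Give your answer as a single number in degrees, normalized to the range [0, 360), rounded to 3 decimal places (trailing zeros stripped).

Answer: 0

Derivation:
Executing turtle program step by step:
Start: pos=(0,0), heading=0, pen down
REPEAT 3 [
  -- iteration 1/3 --
  FD 12.4: (0,0) -> (12.4,0) [heading=0, draw]
  FD 9.4: (12.4,0) -> (21.8,0) [heading=0, draw]
  -- iteration 2/3 --
  FD 12.4: (21.8,0) -> (34.2,0) [heading=0, draw]
  FD 9.4: (34.2,0) -> (43.6,0) [heading=0, draw]
  -- iteration 3/3 --
  FD 12.4: (43.6,0) -> (56,0) [heading=0, draw]
  FD 9.4: (56,0) -> (65.4,0) [heading=0, draw]
]
Final: pos=(65.4,0), heading=0, 6 segment(s) drawn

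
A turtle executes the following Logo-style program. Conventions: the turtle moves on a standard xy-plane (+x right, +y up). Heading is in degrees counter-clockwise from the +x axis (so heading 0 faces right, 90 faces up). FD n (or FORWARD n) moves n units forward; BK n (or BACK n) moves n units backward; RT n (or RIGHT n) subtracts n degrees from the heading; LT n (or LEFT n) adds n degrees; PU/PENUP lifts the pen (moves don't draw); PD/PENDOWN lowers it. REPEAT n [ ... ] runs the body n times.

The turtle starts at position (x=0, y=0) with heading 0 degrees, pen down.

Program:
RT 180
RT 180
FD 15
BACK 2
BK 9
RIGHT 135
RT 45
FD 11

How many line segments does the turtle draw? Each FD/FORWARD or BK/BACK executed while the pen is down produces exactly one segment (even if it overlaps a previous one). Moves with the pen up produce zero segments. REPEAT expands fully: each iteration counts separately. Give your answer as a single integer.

Answer: 4

Derivation:
Executing turtle program step by step:
Start: pos=(0,0), heading=0, pen down
RT 180: heading 0 -> 180
RT 180: heading 180 -> 0
FD 15: (0,0) -> (15,0) [heading=0, draw]
BK 2: (15,0) -> (13,0) [heading=0, draw]
BK 9: (13,0) -> (4,0) [heading=0, draw]
RT 135: heading 0 -> 225
RT 45: heading 225 -> 180
FD 11: (4,0) -> (-7,0) [heading=180, draw]
Final: pos=(-7,0), heading=180, 4 segment(s) drawn
Segments drawn: 4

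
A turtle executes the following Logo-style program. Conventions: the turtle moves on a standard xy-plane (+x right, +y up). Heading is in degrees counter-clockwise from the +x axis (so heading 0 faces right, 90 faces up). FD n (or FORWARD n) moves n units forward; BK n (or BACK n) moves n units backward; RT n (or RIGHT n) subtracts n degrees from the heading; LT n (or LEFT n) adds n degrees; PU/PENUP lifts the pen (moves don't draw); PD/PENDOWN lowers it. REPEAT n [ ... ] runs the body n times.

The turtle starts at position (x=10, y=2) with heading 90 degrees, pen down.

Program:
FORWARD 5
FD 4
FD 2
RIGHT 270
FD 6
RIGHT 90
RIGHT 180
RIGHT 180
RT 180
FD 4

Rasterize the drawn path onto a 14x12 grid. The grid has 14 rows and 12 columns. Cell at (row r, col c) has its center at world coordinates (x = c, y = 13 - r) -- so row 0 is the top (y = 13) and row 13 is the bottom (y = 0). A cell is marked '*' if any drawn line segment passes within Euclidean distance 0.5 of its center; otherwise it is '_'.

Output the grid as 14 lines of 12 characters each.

Segment 0: (10,2) -> (10,7)
Segment 1: (10,7) -> (10,11)
Segment 2: (10,11) -> (10,13)
Segment 3: (10,13) -> (4,13)
Segment 4: (4,13) -> (4,9)

Answer: ____*******_
____*_____*_
____*_____*_
____*_____*_
____*_____*_
__________*_
__________*_
__________*_
__________*_
__________*_
__________*_
__________*_
____________
____________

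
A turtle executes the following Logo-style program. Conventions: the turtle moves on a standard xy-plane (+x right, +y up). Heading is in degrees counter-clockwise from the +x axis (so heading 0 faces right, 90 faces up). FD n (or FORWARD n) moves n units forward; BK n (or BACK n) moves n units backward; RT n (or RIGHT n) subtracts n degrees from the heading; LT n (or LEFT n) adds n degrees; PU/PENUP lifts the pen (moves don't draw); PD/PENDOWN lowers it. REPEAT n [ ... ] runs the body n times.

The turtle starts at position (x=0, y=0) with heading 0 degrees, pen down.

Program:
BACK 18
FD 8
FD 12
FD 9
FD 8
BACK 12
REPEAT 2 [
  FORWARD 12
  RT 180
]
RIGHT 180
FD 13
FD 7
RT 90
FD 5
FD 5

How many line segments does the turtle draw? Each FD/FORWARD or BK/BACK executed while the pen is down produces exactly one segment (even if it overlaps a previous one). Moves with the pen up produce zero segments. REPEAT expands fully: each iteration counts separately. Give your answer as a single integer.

Executing turtle program step by step:
Start: pos=(0,0), heading=0, pen down
BK 18: (0,0) -> (-18,0) [heading=0, draw]
FD 8: (-18,0) -> (-10,0) [heading=0, draw]
FD 12: (-10,0) -> (2,0) [heading=0, draw]
FD 9: (2,0) -> (11,0) [heading=0, draw]
FD 8: (11,0) -> (19,0) [heading=0, draw]
BK 12: (19,0) -> (7,0) [heading=0, draw]
REPEAT 2 [
  -- iteration 1/2 --
  FD 12: (7,0) -> (19,0) [heading=0, draw]
  RT 180: heading 0 -> 180
  -- iteration 2/2 --
  FD 12: (19,0) -> (7,0) [heading=180, draw]
  RT 180: heading 180 -> 0
]
RT 180: heading 0 -> 180
FD 13: (7,0) -> (-6,0) [heading=180, draw]
FD 7: (-6,0) -> (-13,0) [heading=180, draw]
RT 90: heading 180 -> 90
FD 5: (-13,0) -> (-13,5) [heading=90, draw]
FD 5: (-13,5) -> (-13,10) [heading=90, draw]
Final: pos=(-13,10), heading=90, 12 segment(s) drawn
Segments drawn: 12

Answer: 12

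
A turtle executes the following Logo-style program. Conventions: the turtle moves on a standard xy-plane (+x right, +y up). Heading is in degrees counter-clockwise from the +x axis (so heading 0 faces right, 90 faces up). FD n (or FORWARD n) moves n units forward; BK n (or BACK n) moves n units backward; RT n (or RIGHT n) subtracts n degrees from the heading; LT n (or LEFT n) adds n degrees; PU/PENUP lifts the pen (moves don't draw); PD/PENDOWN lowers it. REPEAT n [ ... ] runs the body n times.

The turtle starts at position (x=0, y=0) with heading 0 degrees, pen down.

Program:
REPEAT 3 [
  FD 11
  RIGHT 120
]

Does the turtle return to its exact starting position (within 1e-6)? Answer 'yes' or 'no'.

Executing turtle program step by step:
Start: pos=(0,0), heading=0, pen down
REPEAT 3 [
  -- iteration 1/3 --
  FD 11: (0,0) -> (11,0) [heading=0, draw]
  RT 120: heading 0 -> 240
  -- iteration 2/3 --
  FD 11: (11,0) -> (5.5,-9.526) [heading=240, draw]
  RT 120: heading 240 -> 120
  -- iteration 3/3 --
  FD 11: (5.5,-9.526) -> (0,0) [heading=120, draw]
  RT 120: heading 120 -> 0
]
Final: pos=(0,0), heading=0, 3 segment(s) drawn

Start position: (0, 0)
Final position: (0, 0)
Distance = 0; < 1e-6 -> CLOSED

Answer: yes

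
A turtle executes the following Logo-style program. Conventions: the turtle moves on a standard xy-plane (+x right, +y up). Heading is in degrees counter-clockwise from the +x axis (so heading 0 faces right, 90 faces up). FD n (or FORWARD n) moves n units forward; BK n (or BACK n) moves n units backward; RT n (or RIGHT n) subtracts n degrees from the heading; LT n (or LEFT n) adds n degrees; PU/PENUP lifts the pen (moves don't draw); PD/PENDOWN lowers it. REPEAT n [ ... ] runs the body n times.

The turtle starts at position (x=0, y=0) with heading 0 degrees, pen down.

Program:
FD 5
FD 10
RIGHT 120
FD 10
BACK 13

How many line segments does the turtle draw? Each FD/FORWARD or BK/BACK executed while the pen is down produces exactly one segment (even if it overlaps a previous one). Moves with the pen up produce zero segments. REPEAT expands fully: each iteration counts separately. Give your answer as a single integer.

Executing turtle program step by step:
Start: pos=(0,0), heading=0, pen down
FD 5: (0,0) -> (5,0) [heading=0, draw]
FD 10: (5,0) -> (15,0) [heading=0, draw]
RT 120: heading 0 -> 240
FD 10: (15,0) -> (10,-8.66) [heading=240, draw]
BK 13: (10,-8.66) -> (16.5,2.598) [heading=240, draw]
Final: pos=(16.5,2.598), heading=240, 4 segment(s) drawn
Segments drawn: 4

Answer: 4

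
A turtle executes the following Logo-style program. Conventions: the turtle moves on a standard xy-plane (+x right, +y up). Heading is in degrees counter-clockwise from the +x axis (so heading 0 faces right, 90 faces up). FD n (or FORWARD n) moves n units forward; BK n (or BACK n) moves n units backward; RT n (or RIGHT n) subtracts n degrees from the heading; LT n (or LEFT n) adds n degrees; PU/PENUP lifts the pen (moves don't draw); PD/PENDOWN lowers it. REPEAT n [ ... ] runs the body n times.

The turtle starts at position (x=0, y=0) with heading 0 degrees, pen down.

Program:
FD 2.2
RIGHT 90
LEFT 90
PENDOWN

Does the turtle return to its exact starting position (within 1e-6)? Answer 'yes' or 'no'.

Executing turtle program step by step:
Start: pos=(0,0), heading=0, pen down
FD 2.2: (0,0) -> (2.2,0) [heading=0, draw]
RT 90: heading 0 -> 270
LT 90: heading 270 -> 0
PD: pen down
Final: pos=(2.2,0), heading=0, 1 segment(s) drawn

Start position: (0, 0)
Final position: (2.2, 0)
Distance = 2.2; >= 1e-6 -> NOT closed

Answer: no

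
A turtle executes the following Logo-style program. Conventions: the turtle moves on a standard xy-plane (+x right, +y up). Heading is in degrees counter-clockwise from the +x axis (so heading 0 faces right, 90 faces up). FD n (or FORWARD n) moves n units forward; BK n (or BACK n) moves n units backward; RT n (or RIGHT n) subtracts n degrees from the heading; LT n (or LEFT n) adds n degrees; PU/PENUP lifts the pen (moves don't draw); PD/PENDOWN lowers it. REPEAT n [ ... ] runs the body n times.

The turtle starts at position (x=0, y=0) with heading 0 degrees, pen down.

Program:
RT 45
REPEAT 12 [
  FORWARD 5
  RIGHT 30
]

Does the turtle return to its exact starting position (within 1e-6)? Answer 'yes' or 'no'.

Answer: yes

Derivation:
Executing turtle program step by step:
Start: pos=(0,0), heading=0, pen down
RT 45: heading 0 -> 315
REPEAT 12 [
  -- iteration 1/12 --
  FD 5: (0,0) -> (3.536,-3.536) [heading=315, draw]
  RT 30: heading 315 -> 285
  -- iteration 2/12 --
  FD 5: (3.536,-3.536) -> (4.83,-8.365) [heading=285, draw]
  RT 30: heading 285 -> 255
  -- iteration 3/12 --
  FD 5: (4.83,-8.365) -> (3.536,-13.195) [heading=255, draw]
  RT 30: heading 255 -> 225
  -- iteration 4/12 --
  FD 5: (3.536,-13.195) -> (0,-16.73) [heading=225, draw]
  RT 30: heading 225 -> 195
  -- iteration 5/12 --
  FD 5: (0,-16.73) -> (-4.83,-18.024) [heading=195, draw]
  RT 30: heading 195 -> 165
  -- iteration 6/12 --
  FD 5: (-4.83,-18.024) -> (-9.659,-16.73) [heading=165, draw]
  RT 30: heading 165 -> 135
  -- iteration 7/12 --
  FD 5: (-9.659,-16.73) -> (-13.195,-13.195) [heading=135, draw]
  RT 30: heading 135 -> 105
  -- iteration 8/12 --
  FD 5: (-13.195,-13.195) -> (-14.489,-8.365) [heading=105, draw]
  RT 30: heading 105 -> 75
  -- iteration 9/12 --
  FD 5: (-14.489,-8.365) -> (-13.195,-3.536) [heading=75, draw]
  RT 30: heading 75 -> 45
  -- iteration 10/12 --
  FD 5: (-13.195,-3.536) -> (-9.659,0) [heading=45, draw]
  RT 30: heading 45 -> 15
  -- iteration 11/12 --
  FD 5: (-9.659,0) -> (-4.83,1.294) [heading=15, draw]
  RT 30: heading 15 -> 345
  -- iteration 12/12 --
  FD 5: (-4.83,1.294) -> (0,0) [heading=345, draw]
  RT 30: heading 345 -> 315
]
Final: pos=(0,0), heading=315, 12 segment(s) drawn

Start position: (0, 0)
Final position: (0, 0)
Distance = 0; < 1e-6 -> CLOSED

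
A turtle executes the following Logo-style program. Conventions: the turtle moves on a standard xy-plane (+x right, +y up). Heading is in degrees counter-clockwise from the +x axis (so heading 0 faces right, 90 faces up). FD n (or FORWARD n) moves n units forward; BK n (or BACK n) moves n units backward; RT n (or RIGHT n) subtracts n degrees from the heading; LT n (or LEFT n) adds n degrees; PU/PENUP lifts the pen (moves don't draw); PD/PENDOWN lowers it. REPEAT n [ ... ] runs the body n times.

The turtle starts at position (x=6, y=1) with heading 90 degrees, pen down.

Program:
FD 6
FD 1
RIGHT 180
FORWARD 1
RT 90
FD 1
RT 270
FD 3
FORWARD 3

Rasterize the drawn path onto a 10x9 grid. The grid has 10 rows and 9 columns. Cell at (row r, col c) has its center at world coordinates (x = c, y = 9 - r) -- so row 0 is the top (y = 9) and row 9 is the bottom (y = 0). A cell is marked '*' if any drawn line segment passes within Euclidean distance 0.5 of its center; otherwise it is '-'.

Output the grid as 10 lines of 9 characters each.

Answer: ---------
------*--
-----**--
-----**--
-----**--
-----**--
-----**--
-----**--
-----**--
---------

Derivation:
Segment 0: (6,1) -> (6,7)
Segment 1: (6,7) -> (6,8)
Segment 2: (6,8) -> (6,7)
Segment 3: (6,7) -> (5,7)
Segment 4: (5,7) -> (5,4)
Segment 5: (5,4) -> (5,1)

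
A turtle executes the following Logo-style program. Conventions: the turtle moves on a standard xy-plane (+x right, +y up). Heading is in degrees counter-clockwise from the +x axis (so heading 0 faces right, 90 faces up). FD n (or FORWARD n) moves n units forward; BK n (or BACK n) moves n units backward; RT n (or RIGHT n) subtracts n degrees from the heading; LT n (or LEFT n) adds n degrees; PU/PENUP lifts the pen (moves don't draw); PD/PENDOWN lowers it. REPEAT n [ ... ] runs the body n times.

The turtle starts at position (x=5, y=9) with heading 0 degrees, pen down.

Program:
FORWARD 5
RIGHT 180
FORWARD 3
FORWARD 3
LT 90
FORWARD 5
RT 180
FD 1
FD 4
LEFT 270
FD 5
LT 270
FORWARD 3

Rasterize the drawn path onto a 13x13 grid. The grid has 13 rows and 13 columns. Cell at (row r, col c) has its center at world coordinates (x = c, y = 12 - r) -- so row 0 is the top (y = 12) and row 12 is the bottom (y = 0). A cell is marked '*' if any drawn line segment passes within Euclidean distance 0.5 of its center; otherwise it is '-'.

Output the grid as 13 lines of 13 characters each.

Segment 0: (5,9) -> (10,9)
Segment 1: (10,9) -> (7,9)
Segment 2: (7,9) -> (4,9)
Segment 3: (4,9) -> (4,4)
Segment 4: (4,4) -> (4,5)
Segment 5: (4,5) -> (4,9)
Segment 6: (4,9) -> (9,9)
Segment 7: (9,9) -> (9,6)

Answer: -------------
-------------
-------------
----*******--
----*----*---
----*----*---
----*----*---
----*--------
----*--------
-------------
-------------
-------------
-------------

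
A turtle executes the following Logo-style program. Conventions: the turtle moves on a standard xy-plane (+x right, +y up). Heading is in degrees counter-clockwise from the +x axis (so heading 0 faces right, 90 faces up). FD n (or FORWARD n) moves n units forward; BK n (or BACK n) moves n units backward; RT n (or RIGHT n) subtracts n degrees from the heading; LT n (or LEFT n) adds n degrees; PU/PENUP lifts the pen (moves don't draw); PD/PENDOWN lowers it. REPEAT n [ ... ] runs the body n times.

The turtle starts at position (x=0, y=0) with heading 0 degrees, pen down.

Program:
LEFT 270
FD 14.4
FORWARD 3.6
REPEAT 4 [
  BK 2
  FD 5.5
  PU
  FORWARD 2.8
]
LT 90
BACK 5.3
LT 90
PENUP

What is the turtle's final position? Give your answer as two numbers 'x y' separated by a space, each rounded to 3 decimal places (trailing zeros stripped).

Answer: -5.3 -43.2

Derivation:
Executing turtle program step by step:
Start: pos=(0,0), heading=0, pen down
LT 270: heading 0 -> 270
FD 14.4: (0,0) -> (0,-14.4) [heading=270, draw]
FD 3.6: (0,-14.4) -> (0,-18) [heading=270, draw]
REPEAT 4 [
  -- iteration 1/4 --
  BK 2: (0,-18) -> (0,-16) [heading=270, draw]
  FD 5.5: (0,-16) -> (0,-21.5) [heading=270, draw]
  PU: pen up
  FD 2.8: (0,-21.5) -> (0,-24.3) [heading=270, move]
  -- iteration 2/4 --
  BK 2: (0,-24.3) -> (0,-22.3) [heading=270, move]
  FD 5.5: (0,-22.3) -> (0,-27.8) [heading=270, move]
  PU: pen up
  FD 2.8: (0,-27.8) -> (0,-30.6) [heading=270, move]
  -- iteration 3/4 --
  BK 2: (0,-30.6) -> (0,-28.6) [heading=270, move]
  FD 5.5: (0,-28.6) -> (0,-34.1) [heading=270, move]
  PU: pen up
  FD 2.8: (0,-34.1) -> (0,-36.9) [heading=270, move]
  -- iteration 4/4 --
  BK 2: (0,-36.9) -> (0,-34.9) [heading=270, move]
  FD 5.5: (0,-34.9) -> (0,-40.4) [heading=270, move]
  PU: pen up
  FD 2.8: (0,-40.4) -> (0,-43.2) [heading=270, move]
]
LT 90: heading 270 -> 0
BK 5.3: (0,-43.2) -> (-5.3,-43.2) [heading=0, move]
LT 90: heading 0 -> 90
PU: pen up
Final: pos=(-5.3,-43.2), heading=90, 4 segment(s) drawn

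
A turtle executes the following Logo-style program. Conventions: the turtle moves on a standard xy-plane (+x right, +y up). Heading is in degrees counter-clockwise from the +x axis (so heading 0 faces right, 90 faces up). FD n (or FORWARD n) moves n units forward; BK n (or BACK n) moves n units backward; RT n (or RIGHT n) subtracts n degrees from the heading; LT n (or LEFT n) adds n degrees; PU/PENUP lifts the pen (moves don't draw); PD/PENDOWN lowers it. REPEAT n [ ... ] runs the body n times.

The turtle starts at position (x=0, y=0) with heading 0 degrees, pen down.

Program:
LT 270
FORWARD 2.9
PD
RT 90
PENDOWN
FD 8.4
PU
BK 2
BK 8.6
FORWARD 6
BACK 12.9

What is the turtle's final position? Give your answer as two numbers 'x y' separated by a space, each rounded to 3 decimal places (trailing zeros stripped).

Answer: 9.1 -2.9

Derivation:
Executing turtle program step by step:
Start: pos=(0,0), heading=0, pen down
LT 270: heading 0 -> 270
FD 2.9: (0,0) -> (0,-2.9) [heading=270, draw]
PD: pen down
RT 90: heading 270 -> 180
PD: pen down
FD 8.4: (0,-2.9) -> (-8.4,-2.9) [heading=180, draw]
PU: pen up
BK 2: (-8.4,-2.9) -> (-6.4,-2.9) [heading=180, move]
BK 8.6: (-6.4,-2.9) -> (2.2,-2.9) [heading=180, move]
FD 6: (2.2,-2.9) -> (-3.8,-2.9) [heading=180, move]
BK 12.9: (-3.8,-2.9) -> (9.1,-2.9) [heading=180, move]
Final: pos=(9.1,-2.9), heading=180, 2 segment(s) drawn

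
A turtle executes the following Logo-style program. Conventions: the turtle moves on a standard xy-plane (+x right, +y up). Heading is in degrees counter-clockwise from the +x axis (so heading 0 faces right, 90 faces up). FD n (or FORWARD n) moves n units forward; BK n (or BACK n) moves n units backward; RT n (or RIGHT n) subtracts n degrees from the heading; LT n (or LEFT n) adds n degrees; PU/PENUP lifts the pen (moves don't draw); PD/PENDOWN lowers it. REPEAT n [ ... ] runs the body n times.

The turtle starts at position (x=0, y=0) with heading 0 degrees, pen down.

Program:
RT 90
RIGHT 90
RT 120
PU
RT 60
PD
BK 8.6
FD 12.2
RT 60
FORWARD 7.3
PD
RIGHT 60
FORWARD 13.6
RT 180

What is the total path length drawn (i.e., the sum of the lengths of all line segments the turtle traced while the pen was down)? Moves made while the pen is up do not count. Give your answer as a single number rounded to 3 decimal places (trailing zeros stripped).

Executing turtle program step by step:
Start: pos=(0,0), heading=0, pen down
RT 90: heading 0 -> 270
RT 90: heading 270 -> 180
RT 120: heading 180 -> 60
PU: pen up
RT 60: heading 60 -> 0
PD: pen down
BK 8.6: (0,0) -> (-8.6,0) [heading=0, draw]
FD 12.2: (-8.6,0) -> (3.6,0) [heading=0, draw]
RT 60: heading 0 -> 300
FD 7.3: (3.6,0) -> (7.25,-6.322) [heading=300, draw]
PD: pen down
RT 60: heading 300 -> 240
FD 13.6: (7.25,-6.322) -> (0.45,-18.1) [heading=240, draw]
RT 180: heading 240 -> 60
Final: pos=(0.45,-18.1), heading=60, 4 segment(s) drawn

Segment lengths:
  seg 1: (0,0) -> (-8.6,0), length = 8.6
  seg 2: (-8.6,0) -> (3.6,0), length = 12.2
  seg 3: (3.6,0) -> (7.25,-6.322), length = 7.3
  seg 4: (7.25,-6.322) -> (0.45,-18.1), length = 13.6
Total = 41.7

Answer: 41.7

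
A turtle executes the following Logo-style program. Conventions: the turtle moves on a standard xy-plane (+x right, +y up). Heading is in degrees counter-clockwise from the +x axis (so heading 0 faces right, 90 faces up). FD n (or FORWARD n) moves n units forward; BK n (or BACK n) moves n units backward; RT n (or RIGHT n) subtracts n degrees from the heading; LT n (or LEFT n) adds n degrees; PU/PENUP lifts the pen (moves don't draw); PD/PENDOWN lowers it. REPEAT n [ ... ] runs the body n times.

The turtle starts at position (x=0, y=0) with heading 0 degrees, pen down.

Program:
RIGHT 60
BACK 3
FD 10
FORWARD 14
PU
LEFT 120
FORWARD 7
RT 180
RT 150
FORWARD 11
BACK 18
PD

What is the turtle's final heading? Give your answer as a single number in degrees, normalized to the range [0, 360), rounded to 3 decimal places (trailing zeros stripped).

Executing turtle program step by step:
Start: pos=(0,0), heading=0, pen down
RT 60: heading 0 -> 300
BK 3: (0,0) -> (-1.5,2.598) [heading=300, draw]
FD 10: (-1.5,2.598) -> (3.5,-6.062) [heading=300, draw]
FD 14: (3.5,-6.062) -> (10.5,-18.187) [heading=300, draw]
PU: pen up
LT 120: heading 300 -> 60
FD 7: (10.5,-18.187) -> (14,-12.124) [heading=60, move]
RT 180: heading 60 -> 240
RT 150: heading 240 -> 90
FD 11: (14,-12.124) -> (14,-1.124) [heading=90, move]
BK 18: (14,-1.124) -> (14,-19.124) [heading=90, move]
PD: pen down
Final: pos=(14,-19.124), heading=90, 3 segment(s) drawn

Answer: 90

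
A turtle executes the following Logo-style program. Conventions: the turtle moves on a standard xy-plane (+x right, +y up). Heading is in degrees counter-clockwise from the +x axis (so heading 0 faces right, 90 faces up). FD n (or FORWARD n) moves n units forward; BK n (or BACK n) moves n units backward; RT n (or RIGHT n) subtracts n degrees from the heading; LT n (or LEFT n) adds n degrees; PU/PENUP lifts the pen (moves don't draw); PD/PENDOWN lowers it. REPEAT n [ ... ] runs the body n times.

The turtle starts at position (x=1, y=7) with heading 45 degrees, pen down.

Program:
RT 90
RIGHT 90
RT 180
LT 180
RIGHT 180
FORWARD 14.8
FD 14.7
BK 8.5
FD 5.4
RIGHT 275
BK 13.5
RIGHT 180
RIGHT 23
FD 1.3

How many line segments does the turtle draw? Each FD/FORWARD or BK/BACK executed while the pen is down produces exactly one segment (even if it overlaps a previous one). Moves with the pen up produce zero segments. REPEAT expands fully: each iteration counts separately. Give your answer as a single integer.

Answer: 6

Derivation:
Executing turtle program step by step:
Start: pos=(1,7), heading=45, pen down
RT 90: heading 45 -> 315
RT 90: heading 315 -> 225
RT 180: heading 225 -> 45
LT 180: heading 45 -> 225
RT 180: heading 225 -> 45
FD 14.8: (1,7) -> (11.465,17.465) [heading=45, draw]
FD 14.7: (11.465,17.465) -> (21.86,27.86) [heading=45, draw]
BK 8.5: (21.86,27.86) -> (15.849,21.849) [heading=45, draw]
FD 5.4: (15.849,21.849) -> (19.668,25.668) [heading=45, draw]
RT 275: heading 45 -> 130
BK 13.5: (19.668,25.668) -> (28.345,15.326) [heading=130, draw]
RT 180: heading 130 -> 310
RT 23: heading 310 -> 287
FD 1.3: (28.345,15.326) -> (28.725,14.083) [heading=287, draw]
Final: pos=(28.725,14.083), heading=287, 6 segment(s) drawn
Segments drawn: 6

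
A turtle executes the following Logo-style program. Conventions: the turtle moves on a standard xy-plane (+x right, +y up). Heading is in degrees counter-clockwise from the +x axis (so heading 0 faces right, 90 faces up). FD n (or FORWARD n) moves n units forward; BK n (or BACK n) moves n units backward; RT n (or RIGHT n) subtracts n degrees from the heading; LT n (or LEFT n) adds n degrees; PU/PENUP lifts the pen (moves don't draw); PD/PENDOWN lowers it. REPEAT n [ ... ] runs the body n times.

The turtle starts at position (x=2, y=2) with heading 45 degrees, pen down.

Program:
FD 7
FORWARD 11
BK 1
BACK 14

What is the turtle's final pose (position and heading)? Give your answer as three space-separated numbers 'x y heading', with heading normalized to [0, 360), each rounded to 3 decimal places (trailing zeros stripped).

Executing turtle program step by step:
Start: pos=(2,2), heading=45, pen down
FD 7: (2,2) -> (6.95,6.95) [heading=45, draw]
FD 11: (6.95,6.95) -> (14.728,14.728) [heading=45, draw]
BK 1: (14.728,14.728) -> (14.021,14.021) [heading=45, draw]
BK 14: (14.021,14.021) -> (4.121,4.121) [heading=45, draw]
Final: pos=(4.121,4.121), heading=45, 4 segment(s) drawn

Answer: 4.121 4.121 45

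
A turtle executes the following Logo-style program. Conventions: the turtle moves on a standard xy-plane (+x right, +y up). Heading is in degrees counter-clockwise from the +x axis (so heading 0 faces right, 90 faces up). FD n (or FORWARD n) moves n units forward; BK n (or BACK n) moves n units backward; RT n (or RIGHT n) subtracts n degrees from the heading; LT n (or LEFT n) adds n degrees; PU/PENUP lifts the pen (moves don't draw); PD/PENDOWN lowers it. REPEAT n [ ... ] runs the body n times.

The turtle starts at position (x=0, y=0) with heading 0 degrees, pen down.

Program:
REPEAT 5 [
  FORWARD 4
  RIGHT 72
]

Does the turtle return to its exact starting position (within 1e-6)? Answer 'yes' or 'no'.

Executing turtle program step by step:
Start: pos=(0,0), heading=0, pen down
REPEAT 5 [
  -- iteration 1/5 --
  FD 4: (0,0) -> (4,0) [heading=0, draw]
  RT 72: heading 0 -> 288
  -- iteration 2/5 --
  FD 4: (4,0) -> (5.236,-3.804) [heading=288, draw]
  RT 72: heading 288 -> 216
  -- iteration 3/5 --
  FD 4: (5.236,-3.804) -> (2,-6.155) [heading=216, draw]
  RT 72: heading 216 -> 144
  -- iteration 4/5 --
  FD 4: (2,-6.155) -> (-1.236,-3.804) [heading=144, draw]
  RT 72: heading 144 -> 72
  -- iteration 5/5 --
  FD 4: (-1.236,-3.804) -> (0,0) [heading=72, draw]
  RT 72: heading 72 -> 0
]
Final: pos=(0,0), heading=0, 5 segment(s) drawn

Start position: (0, 0)
Final position: (0, 0)
Distance = 0; < 1e-6 -> CLOSED

Answer: yes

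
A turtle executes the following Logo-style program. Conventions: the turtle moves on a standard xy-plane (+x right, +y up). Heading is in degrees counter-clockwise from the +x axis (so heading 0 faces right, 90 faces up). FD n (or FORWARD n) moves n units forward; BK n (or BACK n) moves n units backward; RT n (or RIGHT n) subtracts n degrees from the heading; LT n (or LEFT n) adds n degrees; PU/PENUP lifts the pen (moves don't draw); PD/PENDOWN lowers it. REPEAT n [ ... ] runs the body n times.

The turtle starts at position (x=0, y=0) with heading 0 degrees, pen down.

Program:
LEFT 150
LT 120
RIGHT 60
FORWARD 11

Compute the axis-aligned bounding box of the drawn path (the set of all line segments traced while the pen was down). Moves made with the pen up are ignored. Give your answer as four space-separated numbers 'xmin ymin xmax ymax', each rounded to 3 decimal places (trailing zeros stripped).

Executing turtle program step by step:
Start: pos=(0,0), heading=0, pen down
LT 150: heading 0 -> 150
LT 120: heading 150 -> 270
RT 60: heading 270 -> 210
FD 11: (0,0) -> (-9.526,-5.5) [heading=210, draw]
Final: pos=(-9.526,-5.5), heading=210, 1 segment(s) drawn

Segment endpoints: x in {-9.526, 0}, y in {-5.5, 0}
xmin=-9.526, ymin=-5.5, xmax=0, ymax=0

Answer: -9.526 -5.5 0 0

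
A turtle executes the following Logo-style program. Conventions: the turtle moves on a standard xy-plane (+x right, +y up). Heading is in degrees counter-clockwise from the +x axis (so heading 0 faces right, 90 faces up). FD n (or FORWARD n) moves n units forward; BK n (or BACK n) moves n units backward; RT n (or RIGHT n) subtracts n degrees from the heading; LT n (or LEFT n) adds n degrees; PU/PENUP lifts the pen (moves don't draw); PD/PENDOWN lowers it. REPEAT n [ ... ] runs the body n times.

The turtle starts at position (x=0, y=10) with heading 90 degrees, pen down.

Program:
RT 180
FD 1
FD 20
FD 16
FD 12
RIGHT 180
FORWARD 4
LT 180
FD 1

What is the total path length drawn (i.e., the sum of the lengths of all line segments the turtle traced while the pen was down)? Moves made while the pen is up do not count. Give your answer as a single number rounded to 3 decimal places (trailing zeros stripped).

Executing turtle program step by step:
Start: pos=(0,10), heading=90, pen down
RT 180: heading 90 -> 270
FD 1: (0,10) -> (0,9) [heading=270, draw]
FD 20: (0,9) -> (0,-11) [heading=270, draw]
FD 16: (0,-11) -> (0,-27) [heading=270, draw]
FD 12: (0,-27) -> (0,-39) [heading=270, draw]
RT 180: heading 270 -> 90
FD 4: (0,-39) -> (0,-35) [heading=90, draw]
LT 180: heading 90 -> 270
FD 1: (0,-35) -> (0,-36) [heading=270, draw]
Final: pos=(0,-36), heading=270, 6 segment(s) drawn

Segment lengths:
  seg 1: (0,10) -> (0,9), length = 1
  seg 2: (0,9) -> (0,-11), length = 20
  seg 3: (0,-11) -> (0,-27), length = 16
  seg 4: (0,-27) -> (0,-39), length = 12
  seg 5: (0,-39) -> (0,-35), length = 4
  seg 6: (0,-35) -> (0,-36), length = 1
Total = 54

Answer: 54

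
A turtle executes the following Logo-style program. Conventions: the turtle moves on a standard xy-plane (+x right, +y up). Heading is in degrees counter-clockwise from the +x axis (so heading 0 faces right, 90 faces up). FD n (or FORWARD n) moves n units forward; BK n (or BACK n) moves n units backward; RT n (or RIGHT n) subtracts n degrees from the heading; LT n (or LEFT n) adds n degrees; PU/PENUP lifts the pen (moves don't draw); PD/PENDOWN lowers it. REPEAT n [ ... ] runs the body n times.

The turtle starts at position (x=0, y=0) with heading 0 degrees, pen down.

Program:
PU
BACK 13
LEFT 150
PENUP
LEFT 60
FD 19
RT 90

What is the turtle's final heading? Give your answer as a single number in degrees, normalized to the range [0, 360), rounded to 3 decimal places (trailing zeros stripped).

Answer: 120

Derivation:
Executing turtle program step by step:
Start: pos=(0,0), heading=0, pen down
PU: pen up
BK 13: (0,0) -> (-13,0) [heading=0, move]
LT 150: heading 0 -> 150
PU: pen up
LT 60: heading 150 -> 210
FD 19: (-13,0) -> (-29.454,-9.5) [heading=210, move]
RT 90: heading 210 -> 120
Final: pos=(-29.454,-9.5), heading=120, 0 segment(s) drawn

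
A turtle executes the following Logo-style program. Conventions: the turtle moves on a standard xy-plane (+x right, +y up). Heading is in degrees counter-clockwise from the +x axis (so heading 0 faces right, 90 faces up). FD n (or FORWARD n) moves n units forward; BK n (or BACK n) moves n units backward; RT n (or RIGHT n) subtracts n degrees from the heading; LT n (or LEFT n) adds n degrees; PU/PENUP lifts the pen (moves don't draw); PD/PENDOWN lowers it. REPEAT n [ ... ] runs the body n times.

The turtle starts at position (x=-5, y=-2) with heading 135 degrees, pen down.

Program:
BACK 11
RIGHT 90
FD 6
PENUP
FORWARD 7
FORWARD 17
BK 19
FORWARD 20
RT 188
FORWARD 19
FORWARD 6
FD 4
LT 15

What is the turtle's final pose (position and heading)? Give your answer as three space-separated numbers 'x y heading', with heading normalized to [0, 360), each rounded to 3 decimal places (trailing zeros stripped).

Executing turtle program step by step:
Start: pos=(-5,-2), heading=135, pen down
BK 11: (-5,-2) -> (2.778,-9.778) [heading=135, draw]
RT 90: heading 135 -> 45
FD 6: (2.778,-9.778) -> (7.021,-5.536) [heading=45, draw]
PU: pen up
FD 7: (7.021,-5.536) -> (11.971,-0.586) [heading=45, move]
FD 17: (11.971,-0.586) -> (23.991,11.435) [heading=45, move]
BK 19: (23.991,11.435) -> (10.556,-2) [heading=45, move]
FD 20: (10.556,-2) -> (24.698,12.142) [heading=45, move]
RT 188: heading 45 -> 217
FD 19: (24.698,12.142) -> (9.524,0.708) [heading=217, move]
FD 6: (9.524,0.708) -> (4.733,-2.903) [heading=217, move]
FD 4: (4.733,-2.903) -> (1.538,-5.311) [heading=217, move]
LT 15: heading 217 -> 232
Final: pos=(1.538,-5.311), heading=232, 2 segment(s) drawn

Answer: 1.538 -5.311 232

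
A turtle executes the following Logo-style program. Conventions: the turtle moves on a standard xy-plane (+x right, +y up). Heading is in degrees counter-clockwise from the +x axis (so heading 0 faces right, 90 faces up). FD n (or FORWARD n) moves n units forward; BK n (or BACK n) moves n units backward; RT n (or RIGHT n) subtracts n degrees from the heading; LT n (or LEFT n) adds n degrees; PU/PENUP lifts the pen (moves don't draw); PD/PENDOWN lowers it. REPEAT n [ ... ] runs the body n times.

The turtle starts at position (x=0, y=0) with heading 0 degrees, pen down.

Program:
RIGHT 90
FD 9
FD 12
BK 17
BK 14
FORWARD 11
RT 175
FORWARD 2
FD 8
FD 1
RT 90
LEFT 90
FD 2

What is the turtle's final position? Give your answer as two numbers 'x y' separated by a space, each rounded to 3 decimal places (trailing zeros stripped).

Executing turtle program step by step:
Start: pos=(0,0), heading=0, pen down
RT 90: heading 0 -> 270
FD 9: (0,0) -> (0,-9) [heading=270, draw]
FD 12: (0,-9) -> (0,-21) [heading=270, draw]
BK 17: (0,-21) -> (0,-4) [heading=270, draw]
BK 14: (0,-4) -> (0,10) [heading=270, draw]
FD 11: (0,10) -> (0,-1) [heading=270, draw]
RT 175: heading 270 -> 95
FD 2: (0,-1) -> (-0.174,0.992) [heading=95, draw]
FD 8: (-0.174,0.992) -> (-0.872,8.962) [heading=95, draw]
FD 1: (-0.872,8.962) -> (-0.959,9.958) [heading=95, draw]
RT 90: heading 95 -> 5
LT 90: heading 5 -> 95
FD 2: (-0.959,9.958) -> (-1.133,11.951) [heading=95, draw]
Final: pos=(-1.133,11.951), heading=95, 9 segment(s) drawn

Answer: -1.133 11.951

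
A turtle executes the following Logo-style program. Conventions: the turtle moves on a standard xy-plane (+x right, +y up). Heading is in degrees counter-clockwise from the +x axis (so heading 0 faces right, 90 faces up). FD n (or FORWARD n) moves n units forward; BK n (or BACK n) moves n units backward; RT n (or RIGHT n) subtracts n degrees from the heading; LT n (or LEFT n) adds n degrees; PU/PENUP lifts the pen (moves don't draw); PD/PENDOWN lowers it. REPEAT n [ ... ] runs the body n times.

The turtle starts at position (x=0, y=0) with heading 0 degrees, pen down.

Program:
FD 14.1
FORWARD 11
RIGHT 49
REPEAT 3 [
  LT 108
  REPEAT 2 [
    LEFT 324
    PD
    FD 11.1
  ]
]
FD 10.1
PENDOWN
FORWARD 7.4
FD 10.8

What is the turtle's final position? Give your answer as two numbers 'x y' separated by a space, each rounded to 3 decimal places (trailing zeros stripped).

Executing turtle program step by step:
Start: pos=(0,0), heading=0, pen down
FD 14.1: (0,0) -> (14.1,0) [heading=0, draw]
FD 11: (14.1,0) -> (25.1,0) [heading=0, draw]
RT 49: heading 0 -> 311
REPEAT 3 [
  -- iteration 1/3 --
  LT 108: heading 311 -> 59
  REPEAT 2 [
    -- iteration 1/2 --
    LT 324: heading 59 -> 23
    PD: pen down
    FD 11.1: (25.1,0) -> (35.318,4.337) [heading=23, draw]
    -- iteration 2/2 --
    LT 324: heading 23 -> 347
    PD: pen down
    FD 11.1: (35.318,4.337) -> (46.133,1.84) [heading=347, draw]
  ]
  -- iteration 2/3 --
  LT 108: heading 347 -> 95
  REPEAT 2 [
    -- iteration 1/2 --
    LT 324: heading 95 -> 59
    PD: pen down
    FD 11.1: (46.133,1.84) -> (51.85,11.355) [heading=59, draw]
    -- iteration 2/2 --
    LT 324: heading 59 -> 23
    PD: pen down
    FD 11.1: (51.85,11.355) -> (62.068,15.692) [heading=23, draw]
  ]
  -- iteration 3/3 --
  LT 108: heading 23 -> 131
  REPEAT 2 [
    -- iteration 1/2 --
    LT 324: heading 131 -> 95
    PD: pen down
    FD 11.1: (62.068,15.692) -> (61.1,26.75) [heading=95, draw]
    -- iteration 2/2 --
    LT 324: heading 95 -> 59
    PD: pen down
    FD 11.1: (61.1,26.75) -> (66.817,36.264) [heading=59, draw]
  ]
]
FD 10.1: (66.817,36.264) -> (72.019,44.922) [heading=59, draw]
PD: pen down
FD 7.4: (72.019,44.922) -> (75.83,51.265) [heading=59, draw]
FD 10.8: (75.83,51.265) -> (81.393,60.522) [heading=59, draw]
Final: pos=(81.393,60.522), heading=59, 11 segment(s) drawn

Answer: 81.393 60.522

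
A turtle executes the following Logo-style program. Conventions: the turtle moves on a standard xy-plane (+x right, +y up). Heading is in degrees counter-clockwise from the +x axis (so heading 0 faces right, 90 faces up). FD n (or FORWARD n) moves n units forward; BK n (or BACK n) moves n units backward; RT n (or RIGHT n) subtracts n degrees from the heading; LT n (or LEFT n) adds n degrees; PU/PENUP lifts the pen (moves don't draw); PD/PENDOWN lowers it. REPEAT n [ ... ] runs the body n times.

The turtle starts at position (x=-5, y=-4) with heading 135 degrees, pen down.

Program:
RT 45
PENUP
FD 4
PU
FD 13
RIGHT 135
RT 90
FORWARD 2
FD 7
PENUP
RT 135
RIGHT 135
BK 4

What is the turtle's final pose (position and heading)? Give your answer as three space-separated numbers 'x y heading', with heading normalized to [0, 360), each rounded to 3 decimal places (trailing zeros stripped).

Executing turtle program step by step:
Start: pos=(-5,-4), heading=135, pen down
RT 45: heading 135 -> 90
PU: pen up
FD 4: (-5,-4) -> (-5,0) [heading=90, move]
PU: pen up
FD 13: (-5,0) -> (-5,13) [heading=90, move]
RT 135: heading 90 -> 315
RT 90: heading 315 -> 225
FD 2: (-5,13) -> (-6.414,11.586) [heading=225, move]
FD 7: (-6.414,11.586) -> (-11.364,6.636) [heading=225, move]
PU: pen up
RT 135: heading 225 -> 90
RT 135: heading 90 -> 315
BK 4: (-11.364,6.636) -> (-14.192,9.464) [heading=315, move]
Final: pos=(-14.192,9.464), heading=315, 0 segment(s) drawn

Answer: -14.192 9.464 315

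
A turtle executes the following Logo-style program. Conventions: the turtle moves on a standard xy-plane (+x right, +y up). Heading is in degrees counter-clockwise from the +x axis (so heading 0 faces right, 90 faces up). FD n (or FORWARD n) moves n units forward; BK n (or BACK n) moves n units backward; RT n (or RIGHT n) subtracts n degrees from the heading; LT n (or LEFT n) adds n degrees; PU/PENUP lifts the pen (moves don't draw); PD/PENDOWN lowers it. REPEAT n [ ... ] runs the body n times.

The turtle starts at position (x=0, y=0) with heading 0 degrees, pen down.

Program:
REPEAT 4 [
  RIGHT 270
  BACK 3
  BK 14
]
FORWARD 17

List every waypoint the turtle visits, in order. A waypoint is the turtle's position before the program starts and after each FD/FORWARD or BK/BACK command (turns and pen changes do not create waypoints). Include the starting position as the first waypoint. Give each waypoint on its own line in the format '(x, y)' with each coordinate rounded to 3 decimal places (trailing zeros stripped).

Answer: (0, 0)
(0, -3)
(0, -17)
(3, -17)
(17, -17)
(17, -14)
(17, 0)
(14, 0)
(0, 0)
(17, 0)

Derivation:
Executing turtle program step by step:
Start: pos=(0,0), heading=0, pen down
REPEAT 4 [
  -- iteration 1/4 --
  RT 270: heading 0 -> 90
  BK 3: (0,0) -> (0,-3) [heading=90, draw]
  BK 14: (0,-3) -> (0,-17) [heading=90, draw]
  -- iteration 2/4 --
  RT 270: heading 90 -> 180
  BK 3: (0,-17) -> (3,-17) [heading=180, draw]
  BK 14: (3,-17) -> (17,-17) [heading=180, draw]
  -- iteration 3/4 --
  RT 270: heading 180 -> 270
  BK 3: (17,-17) -> (17,-14) [heading=270, draw]
  BK 14: (17,-14) -> (17,0) [heading=270, draw]
  -- iteration 4/4 --
  RT 270: heading 270 -> 0
  BK 3: (17,0) -> (14,0) [heading=0, draw]
  BK 14: (14,0) -> (0,0) [heading=0, draw]
]
FD 17: (0,0) -> (17,0) [heading=0, draw]
Final: pos=(17,0), heading=0, 9 segment(s) drawn
Waypoints (10 total):
(0, 0)
(0, -3)
(0, -17)
(3, -17)
(17, -17)
(17, -14)
(17, 0)
(14, 0)
(0, 0)
(17, 0)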